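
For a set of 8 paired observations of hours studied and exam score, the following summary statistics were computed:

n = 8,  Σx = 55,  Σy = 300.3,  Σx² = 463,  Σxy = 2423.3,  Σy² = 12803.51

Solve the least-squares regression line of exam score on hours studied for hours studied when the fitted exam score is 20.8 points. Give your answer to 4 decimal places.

2.9150

Sxx = Σx² − (Σx)²/n = 463 − 378.125 = 84.875
Sxy = Σxy − (Σx)(Σy)/n = 2423.3 − 2064.5625 = 358.7375
b = Sxy/Sxx = 358.7375/84.875 = 4.226657
a = ȳ − b·x̄ = 37.5375 − 4.226657·6.875 = 8.479234
Set a + b·x = 20.8: x = (20.8 − 8.479234) / 4.226657 = 2.915014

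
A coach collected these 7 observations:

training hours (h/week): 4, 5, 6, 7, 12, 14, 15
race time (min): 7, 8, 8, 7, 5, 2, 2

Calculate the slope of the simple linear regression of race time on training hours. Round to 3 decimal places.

n = 7, Σx = 63, Σy = 39, Σxy = 283, Σx² = 691
Sxx = Σx² − (Σx)²/n = 691 − 567 = 124
Sxy = Σxy − (Σx)(Σy)/n = 283 − 351 = -68
b = Sxy/Sxx = -68/124 = -0.548387

-0.548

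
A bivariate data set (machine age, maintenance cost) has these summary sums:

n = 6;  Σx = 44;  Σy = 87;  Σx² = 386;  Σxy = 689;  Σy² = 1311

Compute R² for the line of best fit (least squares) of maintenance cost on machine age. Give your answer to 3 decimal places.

Sxx = Σx² − (Σx)²/n = 386 − 322.666667 = 63.333333
Sxy = Σxy − (Σx)(Σy)/n = 689 − 638 = 51
Syy = Σy² − (Σy)²/n = 1311 − 1261.5 = 49.5
R² = Sxy²/(Sxx·Syy) = (51)²/(63.333333·49.5) = 0.829665

0.830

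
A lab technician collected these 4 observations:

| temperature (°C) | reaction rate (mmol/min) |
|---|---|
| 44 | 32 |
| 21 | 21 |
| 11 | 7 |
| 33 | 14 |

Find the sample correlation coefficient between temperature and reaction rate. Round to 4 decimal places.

n = 4, Σx = 109, Σy = 74, Σxy = 2388, Σx² = 3587, Σy² = 1710
Sxx = Σx² − (Σx)²/n = 3587 − 2970.25 = 616.75
Sxy = Σxy − (Σx)(Σy)/n = 2388 − 2016.5 = 371.5
Syy = Σy² − (Σy)²/n = 1710 − 1369 = 341
r = Sxy/√(Sxx·Syy) = 371.5/√(210311.75) = 371.5/458.597590 = 0.810078

0.8101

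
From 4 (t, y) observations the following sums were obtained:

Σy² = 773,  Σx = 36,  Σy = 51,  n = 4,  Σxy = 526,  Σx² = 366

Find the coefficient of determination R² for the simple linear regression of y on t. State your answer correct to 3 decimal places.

Sxx = Σx² − (Σx)²/n = 366 − 324 = 42
Sxy = Σxy − (Σx)(Σy)/n = 526 − 459 = 67
Syy = Σy² − (Σy)²/n = 773 − 650.25 = 122.75
R² = Sxy²/(Sxx·Syy) = (67)²/(42·122.75) = 0.870721

0.871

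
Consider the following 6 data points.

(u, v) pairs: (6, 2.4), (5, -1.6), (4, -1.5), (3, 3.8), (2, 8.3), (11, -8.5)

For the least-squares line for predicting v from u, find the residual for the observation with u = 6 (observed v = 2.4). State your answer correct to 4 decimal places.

3.2295

n = 6, Σx = 31, Σy = 2.9, Σxy = -65.1, Σx² = 211
Sxx = Σx² − (Σx)²/n = 211 − 160.166667 = 50.833333
Sxy = Σxy − (Σx)(Σy)/n = -65.1 − 14.983333 = -80.083333
b = Sxy/Sxx = -80.083333/50.833333 = -1.575410
a = ȳ − b·x̄ = 0.483333 − (-1.575410)·5.166667 = 8.622951
ŷ(6) = 8.622951 + (-1.575410)·6 = -0.829508
residual = y − ŷ = 2.4 − (-0.829508) = 3.229508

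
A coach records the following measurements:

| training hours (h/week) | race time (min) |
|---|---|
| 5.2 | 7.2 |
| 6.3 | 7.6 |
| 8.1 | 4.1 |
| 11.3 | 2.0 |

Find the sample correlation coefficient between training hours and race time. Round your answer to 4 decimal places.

n = 4, Σx = 30.9, Σy = 20.9, Σxy = 141.13, Σx² = 260.03, Σy² = 130.41
Sxx = Σx² − (Σx)²/n = 260.03 − 238.7025 = 21.3275
Sxy = Σxy − (Σx)(Σy)/n = 141.13 − 161.4525 = -20.3225
Syy = Σy² − (Σy)²/n = 130.41 − 109.2025 = 21.2075
r = Sxy/√(Sxx·Syy) = -20.3225/√(452.302956) = -20.3225/21.267415 = -0.955570

-0.9556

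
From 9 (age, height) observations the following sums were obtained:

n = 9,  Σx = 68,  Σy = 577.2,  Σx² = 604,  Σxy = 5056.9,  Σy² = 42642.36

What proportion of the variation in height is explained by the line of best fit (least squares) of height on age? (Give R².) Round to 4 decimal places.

Sxx = Σx² − (Σx)²/n = 604 − 513.777778 = 90.222222
Sxy = Σxy − (Σx)(Σy)/n = 5056.9 − 4361.066667 = 695.833333
Syy = Σy² − (Σy)²/n = 42642.36 − 37017.76 = 5624.6
R² = Sxy²/(Sxx·Syy) = (695.833333)²/(90.222222·5624.6) = 0.954125

0.9541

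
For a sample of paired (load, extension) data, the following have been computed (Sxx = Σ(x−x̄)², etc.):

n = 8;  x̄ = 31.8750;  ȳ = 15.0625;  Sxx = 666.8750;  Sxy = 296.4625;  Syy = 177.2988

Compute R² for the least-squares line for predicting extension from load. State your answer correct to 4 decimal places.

R² = Sxy²/(Sxx·Syy) = (296.4625)²/(666.875·177.2988) = 0.743343

0.7433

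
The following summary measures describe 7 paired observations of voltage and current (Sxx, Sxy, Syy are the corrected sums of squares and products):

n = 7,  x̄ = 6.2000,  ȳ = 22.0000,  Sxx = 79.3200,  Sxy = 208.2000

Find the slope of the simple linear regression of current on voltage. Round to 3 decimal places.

b = Sxy/Sxx = 208.2/79.32 = 2.624811

2.625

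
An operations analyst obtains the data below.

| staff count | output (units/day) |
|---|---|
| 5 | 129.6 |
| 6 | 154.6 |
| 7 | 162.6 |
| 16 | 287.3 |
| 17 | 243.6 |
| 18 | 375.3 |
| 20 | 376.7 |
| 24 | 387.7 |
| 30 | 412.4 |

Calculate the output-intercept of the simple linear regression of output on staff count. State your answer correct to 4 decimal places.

n = 9, Σx = 143, Σy = 2529.8, Σxy = 47418, Σx² = 2855
Sxx = Σx² − (Σx)²/n = 2855 − 2272.111111 = 582.888889
Sxy = Σxy − (Σx)(Σy)/n = 47418 − 40195.711111 = 7222.288889
b = Sxy/Sxx = 7222.288889/582.888889 = 12.390507
a = ȳ − b·x̄ = 281.088889 − 12.390507·15.888889 = 84.217499

84.2175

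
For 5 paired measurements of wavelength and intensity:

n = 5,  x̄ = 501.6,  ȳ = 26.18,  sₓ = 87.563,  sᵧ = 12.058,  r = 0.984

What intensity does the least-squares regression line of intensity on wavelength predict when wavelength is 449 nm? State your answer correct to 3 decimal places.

19.053

b = r · sᵧ/sₓ = 0.984 · 12.058/87.563 = 0.135503
a = ȳ − b·x̄ = 26.18 − 0.135503·501.6 = -41.788435
ŷ(449) = a + b·449 = -41.788435 + 0.135503·449 = 19.052528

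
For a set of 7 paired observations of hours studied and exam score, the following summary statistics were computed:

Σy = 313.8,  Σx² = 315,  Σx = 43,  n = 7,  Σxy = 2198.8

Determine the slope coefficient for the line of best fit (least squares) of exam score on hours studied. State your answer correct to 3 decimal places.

5.332

Sxx = Σx² − (Σx)²/n = 315 − 264.142857 = 50.857143
Sxy = Σxy − (Σx)(Σy)/n = 2198.8 − 1927.628571 = 271.171429
b = Sxy/Sxx = 271.171429/50.857143 = 5.332022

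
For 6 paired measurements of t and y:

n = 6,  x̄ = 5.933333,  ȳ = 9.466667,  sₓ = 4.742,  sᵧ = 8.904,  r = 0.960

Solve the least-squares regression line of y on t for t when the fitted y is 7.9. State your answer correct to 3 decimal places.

5.064

b = r · sᵧ/sₓ = 0.96 · 8.904/4.742 = 1.802581
a = ȳ − b·x̄ = 9.466667 − 1.802581·5.933333 = -1.228647
Set a + b·x = 7.9: x = (7.9 − (-1.228647)) / 1.802581 = 5.064209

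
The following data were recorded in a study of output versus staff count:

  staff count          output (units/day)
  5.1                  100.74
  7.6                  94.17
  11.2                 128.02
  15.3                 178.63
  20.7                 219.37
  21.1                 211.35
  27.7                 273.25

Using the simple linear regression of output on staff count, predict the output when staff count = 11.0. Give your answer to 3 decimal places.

135.133

n = 7, Σx = 108.7, Σy = 1205.53, Σxy = 21965.798, Σx² = 2084.29
Sxx = Σx² − (Σx)²/n = 2084.29 − 1687.955714 = 396.334286
Sxy = Σxy − (Σx)(Σy)/n = 21965.798 − 18720.158714 = 3245.639286
b = Sxy/Sxx = 3245.639286/396.334286 = 8.189146
a = ȳ − b·x̄ = 172.218571 − 8.189146·15.528571 = 45.052835
ŷ(11.0) = a + b·11.0 = 45.052835 + 8.189146·11 = 135.133439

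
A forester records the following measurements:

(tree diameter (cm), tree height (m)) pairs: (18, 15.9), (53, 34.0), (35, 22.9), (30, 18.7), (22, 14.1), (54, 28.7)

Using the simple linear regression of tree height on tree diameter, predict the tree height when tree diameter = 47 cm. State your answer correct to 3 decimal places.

n = 6, Σx = 212, Σy = 134.3, Σxy = 5310.7, Σx² = 8658
Sxx = Σx² − (Σx)²/n = 8658 − 7490.666667 = 1167.333333
Sxy = Σxy − (Σx)(Σy)/n = 5310.7 − 4745.266667 = 565.433333
b = Sxy/Sxx = 565.433333/1167.333333 = 0.484380
a = ȳ − b·x̄ = 22.383333 − 0.484380·35.333333 = 5.268561
ŷ(47) = a + b·47 = 5.268561 + 0.484380·47 = 28.034437

28.034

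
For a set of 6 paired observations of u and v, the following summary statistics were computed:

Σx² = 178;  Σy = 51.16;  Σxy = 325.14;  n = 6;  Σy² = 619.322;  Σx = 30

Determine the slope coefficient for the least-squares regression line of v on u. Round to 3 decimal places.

Sxx = Σx² − (Σx)²/n = 178 − 150 = 28
Sxy = Σxy − (Σx)(Σy)/n = 325.14 − 255.8 = 69.34
b = Sxy/Sxx = 69.34/28 = 2.476429

2.476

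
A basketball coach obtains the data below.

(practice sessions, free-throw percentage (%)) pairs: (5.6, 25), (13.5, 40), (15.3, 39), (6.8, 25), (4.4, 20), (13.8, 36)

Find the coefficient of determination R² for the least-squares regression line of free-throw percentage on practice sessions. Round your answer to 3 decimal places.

n = 6, Σx = 59.4, Σy = 185, Σxy = 2031.5, Σx² = 703.74, Σy² = 6067
Sxx = Σx² − (Σx)²/n = 703.74 − 588.06 = 115.68
Sxy = Σxy − (Σx)(Σy)/n = 2031.5 − 1831.5 = 200
Syy = Σy² − (Σy)²/n = 6067 − 5704.166667 = 362.833333
R² = Sxy²/(Sxx·Syy) = (200)²/(115.68·362.833333) = 0.953004

0.953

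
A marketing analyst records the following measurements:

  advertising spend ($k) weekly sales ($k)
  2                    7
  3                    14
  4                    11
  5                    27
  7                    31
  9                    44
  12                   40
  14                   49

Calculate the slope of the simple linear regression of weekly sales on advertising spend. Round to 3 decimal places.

n = 8, Σx = 56, Σy = 223, Σxy = 2014, Σx² = 524
Sxx = Σx² − (Σx)²/n = 524 − 392 = 132
Sxy = Σxy − (Σx)(Σy)/n = 2014 − 1561 = 453
b = Sxy/Sxx = 453/132 = 3.431818

3.432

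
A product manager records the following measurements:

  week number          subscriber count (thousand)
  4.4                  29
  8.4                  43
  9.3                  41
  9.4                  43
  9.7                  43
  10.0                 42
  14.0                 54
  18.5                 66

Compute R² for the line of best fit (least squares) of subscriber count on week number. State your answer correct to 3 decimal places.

0.980

n = 8, Σx = 83.7, Σy = 361, Σxy = 4088.4, Σx² = 997.11, Σy² = 17105
Sxx = Σx² − (Σx)²/n = 997.11 − 875.71125 = 121.39875
Sxy = Σxy − (Σx)(Σy)/n = 4088.4 − 3776.9625 = 311.4375
Syy = Σy² − (Σy)²/n = 17105 − 16290.125 = 814.875
R² = Sxy²/(Sxx·Syy) = (311.4375)²/(121.39875·814.875) = 0.980475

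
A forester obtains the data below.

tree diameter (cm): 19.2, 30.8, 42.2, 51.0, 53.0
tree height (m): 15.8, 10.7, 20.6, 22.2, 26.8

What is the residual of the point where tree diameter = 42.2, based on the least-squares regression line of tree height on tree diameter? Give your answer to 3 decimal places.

0.342

n = 5, Σx = 196.2, Σy = 96.1, Σxy = 4054.84, Σx² = 8508.12
Sxx = Σx² − (Σx)²/n = 8508.12 − 7698.888 = 809.232
Sxy = Σxy − (Σx)(Σy)/n = 4054.84 − 3770.964 = 283.876
b = Sxy/Sxx = 283.876/809.232 = 0.350797
a = ȳ − b·x̄ = 19.22 − 0.350797·39.24 = 5.454733
ŷ(42.2) = 5.454733 + 0.350797·42.2 = 20.258359
residual = y − ŷ = 20.6 − 20.258359 = 0.341641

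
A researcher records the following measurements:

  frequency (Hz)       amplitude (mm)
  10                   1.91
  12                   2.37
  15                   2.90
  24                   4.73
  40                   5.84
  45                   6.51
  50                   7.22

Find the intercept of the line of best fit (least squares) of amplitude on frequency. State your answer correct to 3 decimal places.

n = 7, Σx = 196, Σy = 31.48, Σxy = 1092.11, Σx² = 7170
Sxx = Σx² − (Σx)²/n = 7170 − 5488 = 1682
Sxy = Σxy − (Σx)(Σy)/n = 1092.11 − 881.44 = 210.67
b = Sxy/Sxx = 210.67/1682 = 0.125250
a = ȳ − b·x̄ = 4.497143 − 0.125250·28 = 0.990151

0.990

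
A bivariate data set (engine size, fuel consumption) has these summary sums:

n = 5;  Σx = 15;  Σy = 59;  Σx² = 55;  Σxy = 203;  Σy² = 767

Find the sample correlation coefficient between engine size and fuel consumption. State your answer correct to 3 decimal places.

Sxx = Σx² − (Σx)²/n = 55 − 45 = 10
Sxy = Σxy − (Σx)(Σy)/n = 203 − 177 = 26
Syy = Σy² − (Σy)²/n = 767 − 696.2 = 70.8
r = Sxy/√(Sxx·Syy) = 26/√(708) = 26/26.608269 = 0.977140

0.977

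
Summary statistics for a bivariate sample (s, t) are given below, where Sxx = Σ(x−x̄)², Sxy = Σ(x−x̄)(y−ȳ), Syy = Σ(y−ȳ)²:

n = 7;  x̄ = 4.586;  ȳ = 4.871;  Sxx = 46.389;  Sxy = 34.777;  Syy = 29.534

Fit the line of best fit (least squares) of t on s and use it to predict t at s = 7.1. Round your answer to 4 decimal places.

b = Sxy/Sxx = 34.777/46.389 = 0.749682
a = ȳ − b·x̄ = 4.871 − 0.749682·4.586 = 1.432958
ŷ(7.1) = a + b·7.1 = 1.432958 + 0.749682·7.1 = 6.755701

6.7557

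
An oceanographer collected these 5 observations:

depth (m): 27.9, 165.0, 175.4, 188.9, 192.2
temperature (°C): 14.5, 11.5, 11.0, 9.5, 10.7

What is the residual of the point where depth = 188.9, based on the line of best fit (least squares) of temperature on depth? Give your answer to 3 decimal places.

-0.936

n = 5, Σx = 749.4, Σy = 57.2, Σxy = 8082.54, Σx² = 131392.62
Sxx = Σx² − (Σx)²/n = 131392.62 − 112320.072 = 19072.548
Sxy = Σxy − (Σx)(Σy)/n = 8082.54 − 8573.136 = -490.596
b = Sxy/Sxx = -490.596/19072.548 = -0.025723
a = ȳ − b·x̄ = 11.44 − (-0.025723)·149.88 = 15.295307
ŷ(188.9) = 15.295307 + (-0.025723)·188.9 = 10.436303
residual = y − ŷ = 9.5 − 10.436303 = -0.936303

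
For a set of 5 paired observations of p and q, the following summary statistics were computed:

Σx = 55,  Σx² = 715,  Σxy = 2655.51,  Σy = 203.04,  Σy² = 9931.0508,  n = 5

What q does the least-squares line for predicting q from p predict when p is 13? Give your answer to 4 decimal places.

48.2820

Sxx = Σx² − (Σx)²/n = 715 − 605 = 110
Sxy = Σxy − (Σx)(Σy)/n = 2655.51 − 2233.44 = 422.07
b = Sxy/Sxx = 422.07/110 = 3.837
a = ȳ − b·x̄ = 40.608 − 3.837·11 = -1.599
ŷ(13) = a + b·13 = -1.599 + 3.837·13 = 48.282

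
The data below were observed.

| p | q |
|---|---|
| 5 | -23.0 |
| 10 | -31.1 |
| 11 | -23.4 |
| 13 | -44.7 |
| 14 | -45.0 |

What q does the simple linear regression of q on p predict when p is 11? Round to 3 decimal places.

-34.433

n = 5, Σx = 53, Σy = -167.2, Σxy = -1894.5, Σx² = 611
Sxx = Σx² − (Σx)²/n = 611 − 561.8 = 49.2
Sxy = Σxy − (Σx)(Σy)/n = -1894.5 − (-1772.32) = -122.18
b = Sxy/Sxx = -122.18/49.2 = -2.483333
a = ȳ − b·x̄ = -33.44 − (-2.483333)·10.6 = -7.116667
ŷ(11) = a + b·11 = -7.116667 + (-2.483333)·11 = -34.433333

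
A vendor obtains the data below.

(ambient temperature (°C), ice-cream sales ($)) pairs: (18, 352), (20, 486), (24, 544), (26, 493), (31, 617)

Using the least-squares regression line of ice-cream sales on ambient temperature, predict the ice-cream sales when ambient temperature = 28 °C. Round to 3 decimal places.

n = 5, Σx = 119, Σy = 2492, Σxy = 61057, Σx² = 2937
Sxx = Σx² − (Σx)²/n = 2937 − 2832.2 = 104.8
Sxy = Σxy − (Σx)(Σy)/n = 61057 − 59309.6 = 1747.4
b = Sxy/Sxx = 1747.4/104.8 = 16.673664
a = ȳ − b·x̄ = 498.4 − 16.673664·23.8 = 101.566794
ŷ(28) = a + b·28 = 101.566794 + 16.673664·28 = 568.429389

568.429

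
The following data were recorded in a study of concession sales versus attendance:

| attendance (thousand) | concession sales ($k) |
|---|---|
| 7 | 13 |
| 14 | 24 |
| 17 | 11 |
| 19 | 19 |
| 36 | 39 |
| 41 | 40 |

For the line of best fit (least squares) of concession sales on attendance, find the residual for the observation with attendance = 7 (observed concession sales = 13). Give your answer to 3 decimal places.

n = 6, Σx = 134, Σy = 146, Σxy = 4019, Σx² = 3872
Sxx = Σx² − (Σx)²/n = 3872 − 2992.666667 = 879.333333
Sxy = Σxy − (Σx)(Σy)/n = 4019 − 3260.666667 = 758.333333
b = Sxy/Sxx = 758.333333/879.333333 = 0.862396
a = ȳ − b·x̄ = 24.333333 − 0.862396·22.333333 = 5.073161
ŷ(7) = 5.073161 + 0.862396·7 = 11.109932
residual = y − ŷ = 13 − 11.109932 = 1.890068

1.890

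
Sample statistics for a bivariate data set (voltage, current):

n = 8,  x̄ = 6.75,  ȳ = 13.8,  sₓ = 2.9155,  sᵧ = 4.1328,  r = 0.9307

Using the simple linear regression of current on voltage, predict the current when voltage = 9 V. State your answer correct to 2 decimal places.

b = r · sᵧ/sₓ = 0.9307 · 4.1328/2.9155 = 1.319292
a = ȳ − b·x̄ = 13.8 − 1.319292·6.75 = 4.894776
ŷ(9) = a + b·9 = 4.894776 + 1.319292·9 = 16.768408

16.77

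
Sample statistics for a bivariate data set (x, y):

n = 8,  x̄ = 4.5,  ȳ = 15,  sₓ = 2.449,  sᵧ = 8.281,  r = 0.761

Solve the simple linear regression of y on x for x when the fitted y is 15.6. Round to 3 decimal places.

4.733

b = r · sᵧ/sₓ = 0.761 · 8.281/2.449 = 2.573230
a = ȳ − b·x̄ = 15 − 2.573230·4.5 = 3.420464
Set a + b·x = 15.6: x = (15.6 − 3.420464) / 2.573230 = 4.733170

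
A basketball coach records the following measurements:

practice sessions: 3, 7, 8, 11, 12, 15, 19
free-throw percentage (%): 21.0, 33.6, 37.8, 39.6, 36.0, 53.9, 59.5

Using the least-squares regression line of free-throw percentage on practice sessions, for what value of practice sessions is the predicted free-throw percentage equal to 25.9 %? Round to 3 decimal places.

4.537

n = 7, Σx = 75, Σy = 281.4, Σxy = 3407.2, Σx² = 973
Sxx = Σx² − (Σx)²/n = 973 − 803.571429 = 169.428571
Sxy = Σxy − (Σx)(Σy)/n = 3407.2 − 3015 = 392.2
b = Sxy/Sxx = 392.2/169.428571 = 2.314840
a = ȳ − b·x̄ = 40.2 − 2.314840·10.714286 = 15.398145
Set a + b·x = 25.9: x = (25.9 − 15.398145) / 2.314840 = 4.536752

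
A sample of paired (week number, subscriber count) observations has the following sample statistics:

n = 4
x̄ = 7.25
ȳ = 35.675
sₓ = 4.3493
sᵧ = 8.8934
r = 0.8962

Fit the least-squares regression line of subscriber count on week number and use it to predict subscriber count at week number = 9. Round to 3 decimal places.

b = r · sᵧ/sₓ = 0.8962 · 8.8934/4.3493 = 1.832540
a = ȳ − b·x̄ = 35.675 − 1.832540·7.25 = 22.389087
ŷ(9) = a + b·9 = 22.389087 + 1.832540·9 = 38.881945

38.882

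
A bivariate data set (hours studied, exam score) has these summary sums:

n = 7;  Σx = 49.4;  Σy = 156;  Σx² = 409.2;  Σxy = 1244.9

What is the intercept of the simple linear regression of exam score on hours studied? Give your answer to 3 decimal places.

Sxx = Σx² − (Σx)²/n = 409.2 − 348.622857 = 60.577143
Sxy = Σxy − (Σx)(Σy)/n = 1244.9 − 1100.914286 = 143.985714
b = Sxy/Sxx = 143.985714/60.577143 = 2.376898
a = ȳ − b·x̄ = 22.285714 − 2.376898·7.057143 = 5.511603

5.512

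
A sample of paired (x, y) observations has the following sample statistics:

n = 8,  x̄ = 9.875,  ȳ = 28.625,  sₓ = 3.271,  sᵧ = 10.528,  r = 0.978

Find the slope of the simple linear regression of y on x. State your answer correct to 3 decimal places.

b = r · sᵧ/sₓ = 0.978 · 10.528/3.271 = 3.147779

3.148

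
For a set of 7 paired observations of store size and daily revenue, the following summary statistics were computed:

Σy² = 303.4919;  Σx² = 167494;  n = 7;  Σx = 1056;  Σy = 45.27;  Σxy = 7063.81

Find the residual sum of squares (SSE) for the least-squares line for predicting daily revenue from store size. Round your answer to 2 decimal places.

Sxx = Σx² − (Σx)²/n = 167494 − 159305.142857 = 8188.857143
Sxy = Σxy − (Σx)(Σy)/n = 7063.81 − 6829.302857 = 234.507143
Syy = Σy² − (Σy)²/n = 303.4919 − 292.767557 = 10.724343
b = Sxy/Sxx = 234.507143/8188.857143 = 0.028637
SSE = Syy − b·Sxy = 10.724343 − 0.028637·234.507143 = 4.008680

4.01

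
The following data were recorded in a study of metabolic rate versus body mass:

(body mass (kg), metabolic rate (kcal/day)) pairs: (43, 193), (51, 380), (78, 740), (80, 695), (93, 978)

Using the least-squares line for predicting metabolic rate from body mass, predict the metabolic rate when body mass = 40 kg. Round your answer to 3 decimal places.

174.449

n = 5, Σx = 345, Σy = 2986, Σxy = 231953, Σx² = 25583
Sxx = Σx² − (Σx)²/n = 25583 − 23805 = 1778
Sxy = Σxy − (Σx)(Σy)/n = 231953 − 206034 = 25919
b = Sxy/Sxx = 25919/1778 = 14.577615
a = ȳ − b·x̄ = 597.2 − 14.577615·69 = -408.655456
ŷ(40) = a + b·40 = -408.655456 + 14.577615·40 = 174.449156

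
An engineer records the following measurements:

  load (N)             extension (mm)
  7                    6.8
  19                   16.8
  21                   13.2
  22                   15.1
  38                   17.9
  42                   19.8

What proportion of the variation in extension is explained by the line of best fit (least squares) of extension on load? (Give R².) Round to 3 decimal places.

n = 6, Σx = 149, Σy = 89.6, Σxy = 2488, Σx² = 4543, Σy² = 1443.18
Sxx = Σx² − (Σx)²/n = 4543 − 3700.166667 = 842.833333
Sxy = Σxy − (Σx)(Σy)/n = 2488 − 2225.066667 = 262.933333
Syy = Σy² − (Σy)²/n = 1443.18 − 1338.026667 = 105.153333
R² = Sxy²/(Sxx·Syy) = (262.933333)²/(842.833333·105.153333) = 0.780057

0.780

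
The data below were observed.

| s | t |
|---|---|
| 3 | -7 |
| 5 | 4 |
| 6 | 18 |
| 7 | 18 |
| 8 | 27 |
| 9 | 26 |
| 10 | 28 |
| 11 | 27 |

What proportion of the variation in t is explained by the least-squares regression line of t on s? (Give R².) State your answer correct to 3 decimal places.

n = 8, Σx = 59, Σy = 141, Σxy = 1260, Σx² = 485, Σy² = 3631
Sxx = Σx² − (Σx)²/n = 485 − 435.125 = 49.875
Sxy = Σxy − (Σx)(Σy)/n = 1260 − 1039.875 = 220.125
Syy = Σy² − (Σy)²/n = 3631 − 2485.125 = 1145.875
R² = Sxy²/(Sxx·Syy) = (220.125)²/(49.875·1145.875) = 0.847849

0.848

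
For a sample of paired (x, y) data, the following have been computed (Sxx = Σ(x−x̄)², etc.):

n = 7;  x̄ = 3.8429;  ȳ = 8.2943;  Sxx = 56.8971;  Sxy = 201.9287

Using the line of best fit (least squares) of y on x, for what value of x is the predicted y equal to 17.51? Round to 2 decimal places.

b = Sxy/Sxx = 201.9287/56.8971 = 3.549016
a = ȳ − b·x̄ = 8.2943 − 3.549016·3.8429 = -5.344212
Set a + b·x = 17.51: x = (17.51 − (-5.344212)) / 3.549016 = 6.439592

6.44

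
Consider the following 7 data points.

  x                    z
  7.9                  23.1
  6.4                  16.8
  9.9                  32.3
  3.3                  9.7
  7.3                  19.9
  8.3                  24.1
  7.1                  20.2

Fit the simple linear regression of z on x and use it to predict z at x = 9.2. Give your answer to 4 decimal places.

27.6265

n = 7, Σx = 50.2, Σy = 146.1, Σxy = 1130.51, Σx² = 384.86
Sxx = Σx² − (Σx)²/n = 384.86 − 360.005714 = 24.854286
Sxy = Σxy − (Σx)(Σy)/n = 1130.51 − 1047.745714 = 82.764286
b = Sxy/Sxx = 82.764286/24.854286 = 3.329980
a = ȳ − b·x̄ = 20.871429 − 3.329980·7.171429 = -3.009288
ŷ(9.2) = a + b·9.2 = -3.009288 + 3.329980·9.2 = 27.626532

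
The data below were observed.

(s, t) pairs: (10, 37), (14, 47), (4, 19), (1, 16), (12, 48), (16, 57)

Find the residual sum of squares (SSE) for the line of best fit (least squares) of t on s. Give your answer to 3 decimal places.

n = 6, Σx = 57, Σy = 224, Σxy = 2608, Σx² = 713, Σy² = 9748
Sxx = Σx² − (Σx)²/n = 713 − 541.5 = 171.5
Sxy = Σxy − (Σx)(Σy)/n = 2608 − 2128 = 480
Syy = Σy² − (Σy)²/n = 9748 − 8362.666667 = 1385.333333
b = Sxy/Sxx = 480/171.5 = 2.798834
SSE = Syy − b·Sxy = 1385.333333 − 2.798834·480 = 41.893100

41.893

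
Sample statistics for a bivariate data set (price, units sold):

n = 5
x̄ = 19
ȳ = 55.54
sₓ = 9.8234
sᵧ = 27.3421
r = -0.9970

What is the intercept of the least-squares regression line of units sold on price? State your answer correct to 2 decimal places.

108.27

b = r · sᵧ/sₓ = -0.997 · 27.3421/9.8234 = -2.775014
a = ȳ − b·x̄ = 55.54 − (-2.775014)·19 = 108.265268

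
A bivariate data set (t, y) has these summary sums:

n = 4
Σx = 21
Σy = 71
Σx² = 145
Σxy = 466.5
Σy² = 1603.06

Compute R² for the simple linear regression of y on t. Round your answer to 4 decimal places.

0.7378

Sxx = Σx² − (Σx)²/n = 145 − 110.25 = 34.75
Sxy = Σxy − (Σx)(Σy)/n = 466.5 − 372.75 = 93.75
Syy = Σy² − (Σy)²/n = 1603.06 − 1260.25 = 342.81
R² = Sxy²/(Sxx·Syy) = (93.75)²/(34.75·342.81) = 0.737793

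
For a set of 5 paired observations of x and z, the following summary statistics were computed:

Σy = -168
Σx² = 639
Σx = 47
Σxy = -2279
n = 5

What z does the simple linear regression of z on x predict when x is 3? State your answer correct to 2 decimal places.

-10.89

Sxx = Σx² − (Σx)²/n = 639 − 441.8 = 197.2
Sxy = Σxy − (Σx)(Σy)/n = -2279 − (-1579.2) = -699.8
b = Sxy/Sxx = -699.8/197.2 = -3.548682
a = ȳ − b·x̄ = -33.6 − (-3.548682)·9.4 = -0.242394
ŷ(3) = a + b·3 = -0.242394 + (-3.548682)·3 = -10.888438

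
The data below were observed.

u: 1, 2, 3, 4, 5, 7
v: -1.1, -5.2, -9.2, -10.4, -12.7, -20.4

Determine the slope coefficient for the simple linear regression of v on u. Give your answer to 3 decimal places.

-3.029

n = 6, Σx = 22, Σy = -59, Σxy = -287, Σx² = 104
Sxx = Σx² − (Σx)²/n = 104 − 80.666667 = 23.333333
Sxy = Σxy − (Σx)(Σy)/n = -287 − (-216.333333) = -70.666667
b = Sxy/Sxx = -70.666667/23.333333 = -3.028571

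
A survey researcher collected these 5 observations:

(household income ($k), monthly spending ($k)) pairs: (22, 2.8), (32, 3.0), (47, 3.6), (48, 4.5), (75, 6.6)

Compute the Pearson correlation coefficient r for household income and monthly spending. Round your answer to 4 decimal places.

n = 5, Σx = 224, Σy = 20.5, Σxy = 1037.8, Σx² = 11646, Σy² = 93.61
Sxx = Σx² − (Σx)²/n = 11646 − 10035.2 = 1610.8
Sxy = Σxy − (Σx)(Σy)/n = 1037.8 − 918.4 = 119.4
Syy = Σy² − (Σy)²/n = 93.61 − 84.05 = 9.56
r = Sxy/√(Sxx·Syy) = 119.4/√(15399.248) = 119.4/124.093707 = 0.962176

0.9622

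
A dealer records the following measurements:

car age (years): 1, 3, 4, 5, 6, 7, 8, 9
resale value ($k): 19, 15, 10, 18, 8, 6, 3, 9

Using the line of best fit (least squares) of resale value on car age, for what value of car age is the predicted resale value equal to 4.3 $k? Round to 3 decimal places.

n = 8, Σx = 43, Σy = 88, Σxy = 389, Σx² = 281
Sxx = Σx² − (Σx)²/n = 281 − 231.125 = 49.875
Sxy = Σxy − (Σx)(Σy)/n = 389 − 473 = -84
b = Sxy/Sxx = -84/49.875 = -1.684211
a = ȳ − b·x̄ = 11 − (-1.684211)·5.375 = 20.052632
Set a + b·x = 4.3: x = (4.3 − 20.052632) / (-1.684211) = 9.353125

9.353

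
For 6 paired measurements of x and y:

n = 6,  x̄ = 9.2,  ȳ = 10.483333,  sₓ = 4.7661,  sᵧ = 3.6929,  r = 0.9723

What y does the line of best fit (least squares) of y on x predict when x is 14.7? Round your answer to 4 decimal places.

b = r · sᵧ/sₓ = 0.9723 · 3.6929/4.7661 = 0.753364
a = ȳ − b·x̄ = 10.483333 − 0.753364·9.2 = 3.552387
ŷ(14.7) = a + b·14.7 = 3.552387 + 0.753364·14.7 = 14.626833

14.6268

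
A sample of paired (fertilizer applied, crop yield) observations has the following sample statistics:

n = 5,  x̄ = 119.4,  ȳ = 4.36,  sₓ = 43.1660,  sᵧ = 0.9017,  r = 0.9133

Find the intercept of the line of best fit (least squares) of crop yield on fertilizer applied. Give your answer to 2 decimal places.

2.08

b = r · sᵧ/sₓ = 0.9133 · 0.9017/43.166 = 0.019078
a = ȳ − b·x̄ = 4.36 − 0.019078·119.4 = 2.082082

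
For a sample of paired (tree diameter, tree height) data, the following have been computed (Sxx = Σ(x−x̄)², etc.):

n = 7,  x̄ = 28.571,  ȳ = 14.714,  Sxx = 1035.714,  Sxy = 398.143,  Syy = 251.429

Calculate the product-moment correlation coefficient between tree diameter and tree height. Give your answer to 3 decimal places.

0.780

r = Sxy/√(Sxx·Syy) = 398.143/√(260408.535306) = 398.143/510.302396 = 0.780210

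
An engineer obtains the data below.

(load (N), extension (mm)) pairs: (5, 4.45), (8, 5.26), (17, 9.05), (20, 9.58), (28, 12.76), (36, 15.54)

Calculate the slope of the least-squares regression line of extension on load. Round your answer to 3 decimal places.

0.362

n = 6, Σx = 114, Σy = 56.64, Σxy = 1326.5, Σx² = 2858
Sxx = Σx² − (Σx)²/n = 2858 − 2166 = 692
Sxy = Σxy − (Σx)(Σy)/n = 1326.5 − 1076.16 = 250.34
b = Sxy/Sxx = 250.34/692 = 0.361763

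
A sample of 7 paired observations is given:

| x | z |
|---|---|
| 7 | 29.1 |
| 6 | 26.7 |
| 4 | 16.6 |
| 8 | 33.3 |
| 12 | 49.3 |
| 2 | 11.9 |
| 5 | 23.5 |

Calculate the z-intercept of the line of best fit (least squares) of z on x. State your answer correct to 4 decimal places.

n = 7, Σx = 44, Σy = 190.4, Σxy = 1429.6, Σx² = 338
Sxx = Σx² − (Σx)²/n = 338 − 276.571429 = 61.428571
Sxy = Σxy − (Σx)(Σy)/n = 1429.6 − 1196.8 = 232.8
b = Sxy/Sxx = 232.8/61.428571 = 3.789767
a = ȳ − b·x̄ = 27.2 − 3.789767·6.285714 = 3.378605

3.3786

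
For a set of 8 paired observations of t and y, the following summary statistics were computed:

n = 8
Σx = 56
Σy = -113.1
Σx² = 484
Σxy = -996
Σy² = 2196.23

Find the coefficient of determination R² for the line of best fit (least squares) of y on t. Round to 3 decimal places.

Sxx = Σx² − (Σx)²/n = 484 − 392 = 92
Sxy = Σxy − (Σx)(Σy)/n = -996 − (-791.7) = -204.3
Syy = Σy² − (Σy)²/n = 2196.23 − 1598.95125 = 597.27875
R² = Sxy²/(Sxx·Syy) = (-204.3)²/(92·597.27875) = 0.759577

0.760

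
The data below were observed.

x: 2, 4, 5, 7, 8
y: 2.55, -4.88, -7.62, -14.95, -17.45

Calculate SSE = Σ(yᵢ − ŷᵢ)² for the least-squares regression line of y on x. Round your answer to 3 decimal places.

n = 5, Σx = 26, Σy = -42.35, Σxy = -296.77, Σx² = 158, Σy² = 616.3863
Sxx = Σx² − (Σx)²/n = 158 − 135.2 = 22.8
Sxy = Σxy − (Σx)(Σy)/n = -296.77 − (-220.22) = -76.55
Syy = Σy² − (Σy)²/n = 616.3863 − 358.7045 = 257.6818
b = Sxy/Sxx = -76.55/22.8 = -3.357456
SSE = Syy − b·Sxy = 257.6818 − (-3.357456)·(-76.55) = 0.668532

0.669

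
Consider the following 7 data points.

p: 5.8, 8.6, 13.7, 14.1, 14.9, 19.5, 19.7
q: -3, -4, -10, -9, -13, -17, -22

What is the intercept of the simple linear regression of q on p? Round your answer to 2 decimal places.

n = 7, Σx = 96.3, Σy = -78, Σxy = -1274.3, Σx² = 1484.45
Sxx = Σx² − (Σx)²/n = 1484.45 − 1324.812857 = 159.637143
Sxy = Σxy − (Σx)(Σy)/n = -1274.3 − (-1073.057143) = -201.242857
b = Sxy/Sxx = -201.242857/159.637143 = -1.260627
a = ȳ − b·x̄ = -11.142857 − (-1.260627)·13.757143 = 6.199766

6.20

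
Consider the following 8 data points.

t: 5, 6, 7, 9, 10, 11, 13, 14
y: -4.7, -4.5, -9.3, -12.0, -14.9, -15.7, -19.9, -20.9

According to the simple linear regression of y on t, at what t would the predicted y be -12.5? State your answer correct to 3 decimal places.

9.251

n = 8, Σx = 75, Σy = -101.9, Σxy = -1096.6, Σx² = 777
Sxx = Σx² − (Σx)²/n = 777 − 703.125 = 73.875
Sxy = Σxy − (Σx)(Σy)/n = -1096.6 − (-955.3125) = -141.2875
b = Sxy/Sxx = -141.2875/73.875 = -1.912521
a = ȳ − b·x̄ = -12.7375 − (-1.912521)·9.375 = 5.192386
Set a + b·x = -12.5: x = (-12.5 − 5.192386) / (-1.912521) = 9.250818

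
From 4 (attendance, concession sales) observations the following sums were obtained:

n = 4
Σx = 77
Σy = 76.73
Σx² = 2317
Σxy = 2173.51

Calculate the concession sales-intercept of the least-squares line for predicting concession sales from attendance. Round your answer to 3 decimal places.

3.122

Sxx = Σx² − (Σx)²/n = 2317 − 1482.25 = 834.75
Sxy = Σxy − (Σx)(Σy)/n = 2173.51 − 1477.0525 = 696.4575
b = Sxy/Sxx = 696.4575/834.75 = 0.834331
a = ȳ − b·x̄ = 19.1825 − 0.834331·19.25 = 3.121635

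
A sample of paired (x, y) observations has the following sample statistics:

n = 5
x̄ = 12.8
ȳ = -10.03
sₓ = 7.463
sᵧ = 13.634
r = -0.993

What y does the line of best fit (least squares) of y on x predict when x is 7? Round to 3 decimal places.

b = r · sᵧ/sₓ = -0.993 · 13.634/7.463 = -1.814091
a = ȳ − b·x̄ = -10.03 − (-1.814091)·12.8 = 13.190366
ŷ(7) = a + b·7 = 13.190366 + (-1.814091)·7 = 0.491728

0.492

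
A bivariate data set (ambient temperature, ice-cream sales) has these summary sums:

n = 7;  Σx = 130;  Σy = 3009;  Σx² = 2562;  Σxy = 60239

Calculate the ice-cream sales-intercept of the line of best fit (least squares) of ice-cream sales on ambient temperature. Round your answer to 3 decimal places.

-118.000

Sxx = Σx² − (Σx)²/n = 2562 − 2414.285714 = 147.714286
Sxy = Σxy − (Σx)(Σy)/n = 60239 − 55881.428571 = 4357.571429
b = Sxy/Sxx = 4357.571429/147.714286 = 29.5
a = ȳ − b·x̄ = 429.857143 − 29.5·18.571429 = -118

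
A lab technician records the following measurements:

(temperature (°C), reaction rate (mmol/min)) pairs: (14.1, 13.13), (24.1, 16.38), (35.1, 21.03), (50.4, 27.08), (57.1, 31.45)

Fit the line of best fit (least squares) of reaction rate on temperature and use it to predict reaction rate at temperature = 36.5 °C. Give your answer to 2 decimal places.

n = 5, Σx = 180.8, Σy = 109.07, Σxy = 4478.671, Σx² = 7812.2
Sxx = Σx² − (Σx)²/n = 7812.2 − 6537.728 = 1274.472
Sxy = Σxy − (Σx)(Σy)/n = 4478.671 − 3943.9712 = 534.6998
b = Sxy/Sxx = 534.6998/1274.472 = 0.419546
a = ȳ − b·x̄ = 21.814 − 0.419546·36.16 = 6.643212
ŷ(36.5) = a + b·36.5 = 6.643212 + 0.419546·36.5 = 21.956646

21.96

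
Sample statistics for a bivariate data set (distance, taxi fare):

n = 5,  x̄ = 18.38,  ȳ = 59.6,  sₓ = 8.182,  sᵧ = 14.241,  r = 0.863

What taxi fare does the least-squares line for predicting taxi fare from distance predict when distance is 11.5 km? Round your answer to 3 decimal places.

49.266

b = r · sᵧ/sₓ = 0.863 · 14.241/8.182 = 1.502076
a = ȳ − b·x̄ = 59.6 − 1.502076·18.38 = 31.991849
ŷ(11.5) = a + b·11.5 = 31.991849 + 1.502076·11.5 = 49.265720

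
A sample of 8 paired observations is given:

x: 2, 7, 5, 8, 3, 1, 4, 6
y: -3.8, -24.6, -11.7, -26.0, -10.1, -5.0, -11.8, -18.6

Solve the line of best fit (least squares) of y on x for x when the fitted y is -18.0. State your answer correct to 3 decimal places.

n = 8, Σx = 36, Σy = -111.6, Σxy = -640.4, Σx² = 204
Sxx = Σx² − (Σx)²/n = 204 − 162 = 42
Sxy = Σxy − (Σx)(Σy)/n = -640.4 − (-502.2) = -138.2
b = Sxy/Sxx = -138.2/42 = -3.290476
a = ȳ − b·x̄ = -13.95 − (-3.290476)·4.5 = 0.857143
Set a + b·x = -18.0: x = (-18.0 − 0.857143) / (-3.290476) = 5.730825

5.731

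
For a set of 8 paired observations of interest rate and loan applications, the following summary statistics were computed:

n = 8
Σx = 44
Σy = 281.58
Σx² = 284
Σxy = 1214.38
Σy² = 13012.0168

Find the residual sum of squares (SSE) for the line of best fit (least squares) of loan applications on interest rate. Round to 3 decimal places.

440.077

Sxx = Σx² − (Σx)²/n = 284 − 242 = 42
Sxy = Σxy − (Σx)(Σy)/n = 1214.38 − 1548.69 = -334.31
Syy = Σy² − (Σy)²/n = 13012.0168 − 9910.91205 = 3101.10475
b = Sxy/Sxx = -334.31/42 = -7.959762
SSE = Syy − b·Sxy = 3101.10475 − (-7.959762)·(-334.31) = 440.076748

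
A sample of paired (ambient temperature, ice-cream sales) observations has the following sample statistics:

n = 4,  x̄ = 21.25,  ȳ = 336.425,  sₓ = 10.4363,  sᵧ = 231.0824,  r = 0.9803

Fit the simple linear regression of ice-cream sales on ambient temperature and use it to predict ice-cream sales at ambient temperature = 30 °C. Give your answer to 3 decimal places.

b = r · sᵧ/sₓ = 0.9803 · 231.0824/10.4363 = 21.705976
a = ȳ − b·x̄ = 336.425 − 21.705976·21.25 = -124.826989
ŷ(30) = a + b·30 = -124.826989 + 21.705976·30 = 526.352289

526.352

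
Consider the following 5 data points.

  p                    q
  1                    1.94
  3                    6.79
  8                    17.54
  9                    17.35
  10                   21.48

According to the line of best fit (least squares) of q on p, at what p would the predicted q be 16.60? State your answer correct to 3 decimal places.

n = 5, Σx = 31, Σy = 65.1, Σxy = 533.58, Σx² = 255
Sxx = Σx² − (Σx)²/n = 255 − 192.2 = 62.8
Sxy = Σxy − (Σx)(Σy)/n = 533.58 − 403.62 = 129.96
b = Sxy/Sxx = 129.96/62.8 = 2.069427
a = ȳ − b·x̄ = 13.02 − 2.069427·6.2 = 0.189554
Set a + b·x = 16.60: x = (16.60 − 0.189554) / 2.069427 = 7.929948

7.930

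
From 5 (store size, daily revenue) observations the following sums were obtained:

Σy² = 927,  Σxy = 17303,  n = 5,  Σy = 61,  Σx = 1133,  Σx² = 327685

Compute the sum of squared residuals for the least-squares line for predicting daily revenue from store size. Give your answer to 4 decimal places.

12.0648

Sxx = Σx² − (Σx)²/n = 327685 − 256737.8 = 70947.2
Sxy = Σxy − (Σx)(Σy)/n = 17303 − 13822.6 = 3480.4
Syy = Σy² − (Σy)²/n = 927 − 744.2 = 182.8
b = Sxy/Sxx = 3480.4/70947.2 = 0.049056
SSE = Syy − b·Sxy = 182.8 − 0.049056·3480.4 = 12.064803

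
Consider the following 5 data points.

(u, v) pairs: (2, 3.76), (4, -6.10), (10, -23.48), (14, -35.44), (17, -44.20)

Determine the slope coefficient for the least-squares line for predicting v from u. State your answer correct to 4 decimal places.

n = 5, Σx = 47, Σy = -105.46, Σxy = -1499.24, Σx² = 605
Sxx = Σx² − (Σx)²/n = 605 − 441.8 = 163.2
Sxy = Σxy − (Σx)(Σy)/n = -1499.24 − (-991.324) = -507.916
b = Sxy/Sxx = -507.916/163.2 = -3.112230

-3.1122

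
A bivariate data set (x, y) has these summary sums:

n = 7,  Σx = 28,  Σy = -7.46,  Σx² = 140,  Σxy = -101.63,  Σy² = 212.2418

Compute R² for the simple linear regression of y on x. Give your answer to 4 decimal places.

0.9010

Sxx = Σx² − (Σx)²/n = 140 − 112 = 28
Sxy = Σxy − (Σx)(Σy)/n = -101.63 − (-29.84) = -71.79
Syy = Σy² − (Σy)²/n = 212.2418 − 7.950229 = 204.291571
R² = Sxy²/(Sxx·Syy) = (-71.79)²/(28·204.291571) = 0.900989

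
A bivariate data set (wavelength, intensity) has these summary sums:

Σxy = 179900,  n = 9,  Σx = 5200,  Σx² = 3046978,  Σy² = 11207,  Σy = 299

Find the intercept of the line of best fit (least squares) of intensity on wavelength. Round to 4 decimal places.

-63.8282

Sxx = Σx² − (Σx)²/n = 3046978 − 3004444.444444 = 42533.555556
Sxy = Σxy − (Σx)(Σy)/n = 179900 − 172755.555556 = 7144.444444
b = Sxy/Sxx = 7144.444444/42533.555556 = 0.167972
a = ȳ − b·x̄ = 33.222222 − 0.167972·577.777778 = -63.828240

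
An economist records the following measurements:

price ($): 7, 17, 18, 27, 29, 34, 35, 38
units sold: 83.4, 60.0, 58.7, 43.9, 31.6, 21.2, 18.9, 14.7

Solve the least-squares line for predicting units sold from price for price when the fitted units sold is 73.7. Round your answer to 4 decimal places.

11.3836

n = 8, Σx = 205, Σy = 332.4, Σxy = 6703, Σx² = 6057
Sxx = Σx² − (Σx)²/n = 6057 − 5253.125 = 803.875
Sxy = Σxy − (Σx)(Σy)/n = 6703 − 8517.75 = -1814.75
b = Sxy/Sxx = -1814.75/803.875 = -2.257503
a = ȳ − b·x̄ = 41.55 − (-2.257503)·25.625 = 99.398507
Set a + b·x = 73.7: x = (73.7 − 99.398507) / (-2.257503) = 11.383600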